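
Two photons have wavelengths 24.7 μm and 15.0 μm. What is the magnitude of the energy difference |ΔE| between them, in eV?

0.0325 eV

Using E = hc/λ: E₁ = 8.042e-21 J, E₂ = 1.324e-20 J.
|ΔE| = |8.042e-21 − 1.324e-20| = 5.20e-21 J = 0.0325 eV.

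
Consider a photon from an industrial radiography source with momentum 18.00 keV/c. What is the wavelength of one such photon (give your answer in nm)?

0.0689 nm

Use h = 6.62607015 × 10^-34 J·s, c = 2.99792458 × 10^8 m/s, 1 eV = 1.602176634 × 10^-19 J.
First convert: p = 18.00 keV/c = 9.6197 × 10^-24 kg·m/s.
The photon relation is λ = h/p, giving λ = 6.888 × 10^-11 m.
Converting to nm: λ = 0.06888 nm ≈ 0.0689 nm.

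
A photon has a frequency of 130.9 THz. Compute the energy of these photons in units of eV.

0.541 eV

First convert: f = 130.9 THz = 1.309e14 Hz.
The photon relation is E = hf, giving E = 8.674e-20 J.
Converting to eV: E = 0.5414 eV ≈ 0.541 eV.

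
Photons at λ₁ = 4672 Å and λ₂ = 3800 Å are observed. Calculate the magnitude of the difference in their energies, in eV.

0.609 eV

Using E = hc/λ: E₁ = 4.2518 × 10^-19 J, E₂ = 5.2275 × 10^-19 J.
|ΔE| = |4.2518 × 10^-19 − 5.2275 × 10^-19| = 9.76 × 10^-20 J = 0.609 eV.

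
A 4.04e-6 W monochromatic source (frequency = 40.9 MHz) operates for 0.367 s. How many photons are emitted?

Total energy: E_total = P·t = 4.04e-6 × 0.367 = 1.483e-6 J.
Per-photon energy: E = 2.710e-26 J.
N = E_total / E_photon = 5.47e19.

5.47e19 photons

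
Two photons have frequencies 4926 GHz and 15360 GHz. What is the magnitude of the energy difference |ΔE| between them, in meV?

Using E = hf: E₁ = 3.2640e-21 J, E₂ = 1.0178e-20 J.
|ΔE| = |3.2640e-21 − 1.0178e-20| = 6.91e-21 J = 43.2 meV.

43.2 meV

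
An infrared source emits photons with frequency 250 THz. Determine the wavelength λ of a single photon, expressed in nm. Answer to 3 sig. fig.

1200 nm

(c = 2.99792458e8 m/s.)
In SI units: f = 250 THz = 2.5e14 Hz.
The photon relation is λ = c/f, giving λ = 1.199e-6 m.
Converting to nm: λ = 1199 nm ≈ 1200 nm.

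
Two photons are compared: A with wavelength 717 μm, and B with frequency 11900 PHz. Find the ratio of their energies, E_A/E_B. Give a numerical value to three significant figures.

E_A = 2.770·10^-22 J (from wavelength = 717 μm, via E = hc/λ).
E_B = 7.885·10^-15 J (from frequency = 11900 PHz, via E = hf).
Ratio = 2.770·10^-22 / 7.885·10^-15 = 3.51·10^-8.

3.51·10^-8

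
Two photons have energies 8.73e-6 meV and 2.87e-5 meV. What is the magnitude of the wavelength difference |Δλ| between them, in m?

Using λ = hc/E: λ₁ = 142.0 m, λ₂ = 43.20 m.
|Δλ| = |142.0 − 43.20| = 98.8 m.

98.8 m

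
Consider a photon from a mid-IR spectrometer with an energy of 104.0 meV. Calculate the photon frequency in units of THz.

25.1 THz

(h = 6.62607015 × 10^-34 J·s, 1 eV = 1.602176634 × 10^-19 J.)
In SI units: E = 104.0 meV = 1.6663 × 10^-20 J.
Apply f = E/h: f = 2.515 × 10^13 Hz.
Converting to THz: f = 25.15 THz ≈ 25.1 THz.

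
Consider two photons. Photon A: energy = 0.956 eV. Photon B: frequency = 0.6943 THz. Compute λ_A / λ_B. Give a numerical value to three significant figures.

λ_A = 1.297·10^-6 m (from energy = 0.956 eV, via λ = hc/E).
λ_B = 4.318·10^-4 m (from frequency = 0.6943 THz, via λ = c/f).
Ratio = 1.297·10^-6 / 4.318·10^-4 = 3.00·10^-3.

3.00·10^-3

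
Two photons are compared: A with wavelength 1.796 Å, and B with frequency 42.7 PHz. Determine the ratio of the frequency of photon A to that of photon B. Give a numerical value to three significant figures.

39.1

f_A = 1.669·10^18 Hz (from wavelength = 1.796 Å, via f = c/λ).
f_B = 4.270·10^16 Hz (from frequency = 42.7 PHz, via f given directly).
Ratio = 1.669·10^18 / 4.270·10^16 = 39.1.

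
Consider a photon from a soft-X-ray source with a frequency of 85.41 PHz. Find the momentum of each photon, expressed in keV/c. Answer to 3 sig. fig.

0.353 keV/c

In SI units: f = 85.41 PHz = 8.541e16 Hz.
Apply p = hf/c: p = 1.888e-25 kg·m/s.
Converting to keV/c: p = 0.3532 keV/c ≈ 0.353 keV/c.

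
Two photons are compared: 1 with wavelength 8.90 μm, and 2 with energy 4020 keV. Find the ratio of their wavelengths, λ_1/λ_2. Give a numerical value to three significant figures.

λ_1 = 8.900 × 10^-6 m (from wavelength = 8.90 μm, via λ given directly).
λ_2 = 3.084 × 10^-13 m (from energy = 4020 keV, via λ = hc/E).
Ratio = 8.900 × 10^-6 / 3.084 × 10^-13 = 2.89 × 10^7.

2.89 × 10^7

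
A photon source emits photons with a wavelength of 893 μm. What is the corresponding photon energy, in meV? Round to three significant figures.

1.39 meV

First convert: λ = 893 μm = 8.93e-4 m.
Since E = hc/λ for a photon, E = 2.224e-22 J.
Converting to meV: E = 1.388 meV ≈ 1.39 meV.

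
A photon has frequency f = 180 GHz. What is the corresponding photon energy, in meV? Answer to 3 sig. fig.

0.744 meV

Convert to SI: f = 180 GHz = 1.8 × 10^11 Hz.
For a photon E = hf, so E = 1.193 × 10^-22 J.
Converting to meV: E = 0.7444 meV ≈ 0.744 meV.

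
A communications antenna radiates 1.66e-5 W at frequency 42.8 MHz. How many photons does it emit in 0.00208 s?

1.22e18 photons

Total energy: E_total = P·t = 1.66e-5 × 0.00208 = 3.453e-8 J.
Per-photon energy: E = 2.836e-26 J.
N = E_total / E_photon = 1.22e18.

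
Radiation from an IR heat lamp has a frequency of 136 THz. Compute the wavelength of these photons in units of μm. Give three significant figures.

Use c = 2.99792458e8 m/s.
Convert to SI: f = 136 THz = 1.36e14 Hz.
The photon relation is λ = c/f, giving λ = 2.204e-6 m.
Converting to μm: λ = 2.204 μm ≈ 2.20 μm.

2.20 μm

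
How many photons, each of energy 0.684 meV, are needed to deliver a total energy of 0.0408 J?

3.72·10^20 photons

Per-photon energy: E = 1.096·10^-22 J (from energy = 0.684 meV).
N = E_total / E_photon = 0.0408 J / 1.096·10^-22 J = 3.72·10^20.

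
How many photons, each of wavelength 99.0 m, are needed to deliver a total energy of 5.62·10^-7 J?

Per-photon energy: E = 2.007·10^-27 J (from wavelength = 99.0 m).
N = E_total / E_photon = 5.62·10^-7 J / 2.007·10^-27 J = 2.80·10^20.

2.80·10^20 photons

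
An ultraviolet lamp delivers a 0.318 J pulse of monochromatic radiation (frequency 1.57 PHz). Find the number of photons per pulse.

3.06 × 10^17 photons

Per-photon energy: E = 1.040 × 10^-18 J (from frequency = 1.57 PHz).
N = E_total / E_photon = 0.318 J / 1.040 × 10^-18 J = 3.06 × 10^17.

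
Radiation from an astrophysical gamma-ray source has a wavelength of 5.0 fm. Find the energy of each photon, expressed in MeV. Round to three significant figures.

In SI units: λ = 5.0 fm = 5.0e-15 m.
For a photon E = hc/λ, so E = 3.973e-11 J.
Converting to MeV: E = 248.0 MeV ≈ 248 MeV.

248 MeV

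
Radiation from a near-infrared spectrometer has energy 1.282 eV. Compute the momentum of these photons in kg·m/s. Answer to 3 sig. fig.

6.85 × 10^-28 kg·m/s

Use c = 2.99792458 × 10^8 m/s, 1 eV = 1.602176634 × 10^-19 J.
Convert to SI: E = 1.282 eV = 2.0540 × 10^-19 J.
Since p = E/c for a photon, p = 6.851 × 10^-28 kg·m/s.
So p ≈ 6.85 × 10^-28 kg·m/s.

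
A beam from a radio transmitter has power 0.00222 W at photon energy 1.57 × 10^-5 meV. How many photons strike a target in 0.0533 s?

4.70 × 10^22 photons

Total energy: E_total = P·t = 0.00222 × 0.0533 = 1.183 × 10^-4 J.
Per-photon energy: E = 2.515 × 10^-27 J.
N = E_total / E_photon = 4.70 × 10^22.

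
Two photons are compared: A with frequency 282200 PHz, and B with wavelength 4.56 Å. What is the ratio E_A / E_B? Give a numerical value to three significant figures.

429

E_A = 1.870 × 10^-13 J (from frequency = 282200 PHz, via E = hf).
E_B = 4.356 × 10^-16 J (from wavelength = 4.56 Å, via E = hc/λ).
Ratio = 1.870 × 10^-13 / 4.356 × 10^-16 = 429.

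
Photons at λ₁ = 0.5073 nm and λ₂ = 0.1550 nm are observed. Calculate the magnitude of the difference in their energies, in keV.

5.55 keV

Using E = hc/λ: E₁ = 3.9157e-16 J, E₂ = 1.2816e-15 J.
|ΔE| = |3.9157e-16 − 1.2816e-15| = 8.90e-16 J = 5.55 keV.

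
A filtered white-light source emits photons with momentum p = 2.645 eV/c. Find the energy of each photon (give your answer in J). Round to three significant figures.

4.24·10^-19 J

In SI units: p = 2.645 eV/c = 1.4136·10^-27 kg·m/s.
The photon relation is E = pc, giving E = 4.238·10^-19 J.
So E ≈ 4.24·10^-19 J.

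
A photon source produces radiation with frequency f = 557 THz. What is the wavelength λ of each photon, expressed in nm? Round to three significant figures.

538 nm

First convert: f = 557 THz = 5.57 × 10^14 Hz.
For a photon λ = c/f, so λ = 5.382 × 10^-7 m.
Converting to nm: λ = 538.2 nm ≈ 538 nm.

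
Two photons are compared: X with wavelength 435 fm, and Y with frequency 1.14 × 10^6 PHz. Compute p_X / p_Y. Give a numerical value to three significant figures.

p_X = 1.523 × 10^-21 kg·m/s (from wavelength = 435 fm, via p = h/λ).
p_Y = 2.520 × 10^-21 kg·m/s (from frequency = 1.14 × 10^6 PHz, via p = hf/c).
Ratio = 1.523 × 10^-21 / 2.520 × 10^-21 = 0.605.

0.605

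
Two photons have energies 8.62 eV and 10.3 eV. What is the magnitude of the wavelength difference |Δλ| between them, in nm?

23.5 nm

Using λ = hc/E: λ₁ = 1.438e-7 m, λ₂ = 1.204e-7 m.
|Δλ| = |1.438e-7 − 1.204e-7| = 2.35e-8 m = 23.5 nm.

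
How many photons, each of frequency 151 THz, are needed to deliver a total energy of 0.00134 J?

Per-photon energy: E = 1.001 × 10^-19 J (from frequency = 151 THz).
N = E_total / E_photon = 0.00134 J / 1.001 × 10^-19 J = 1.34 × 10^16.

1.34 × 10^16 photons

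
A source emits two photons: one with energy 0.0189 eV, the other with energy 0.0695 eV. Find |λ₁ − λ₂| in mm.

0.0478 mm

Using λ = hc/E: λ₁ = 6.560e-5 m, λ₂ = 1.784e-5 m.
|Δλ| = |6.560e-5 − 1.784e-5| = 4.78e-5 m = 0.0478 mm.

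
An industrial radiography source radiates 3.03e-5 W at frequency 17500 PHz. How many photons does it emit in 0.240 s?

6.27e8 photons

Total energy: E_total = P·t = 3.03e-5 × 0.240 = 7.272e-6 J.
Per-photon energy: E = 1.160e-14 J.
N = E_total / E_photon = 6.27e8.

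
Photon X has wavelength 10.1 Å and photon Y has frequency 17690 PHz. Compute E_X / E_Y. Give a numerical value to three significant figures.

E_X = 1.967e-16 J (from wavelength = 10.1 Å, via E = hc/λ).
E_Y = 1.172e-14 J (from frequency = 17690 PHz, via E = hf).
Ratio = 1.967e-16 / 1.172e-14 = 0.0168.

0.0168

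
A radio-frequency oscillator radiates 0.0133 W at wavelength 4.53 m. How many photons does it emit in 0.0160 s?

4.85e21 photons

Total energy: E_total = P·t = 0.0133 × 0.0160 = 2.128e-4 J.
Per-photon energy: E = 4.385e-26 J.
N = E_total / E_photon = 4.85e21.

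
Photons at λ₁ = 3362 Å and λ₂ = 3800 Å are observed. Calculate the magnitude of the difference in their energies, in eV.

0.425 eV

Using E = hc/λ: E₁ = 5.9085e-19 J, E₂ = 5.2275e-19 J.
|ΔE| = |5.9085e-19 − 5.2275e-19| = 6.81e-20 J = 0.425 eV.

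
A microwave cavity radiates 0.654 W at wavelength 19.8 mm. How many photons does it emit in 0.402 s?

Total energy: E_total = P·t = 0.654 × 0.402 = 0.2629 J.
Per-photon energy: E = 1.003 × 10^-23 J.
N = E_total / E_photon = 2.62 × 10^22.

2.62 × 10^22 photons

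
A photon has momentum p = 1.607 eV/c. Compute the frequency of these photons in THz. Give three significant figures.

389 THz

Use h = 6.62607015·10^-34 J·s, c = 2.99792458·10^8 m/s, 1 eV = 1.602176634·10^-19 J.
In SI units: p = 1.607 eV/c = 8.5883·10^-28 kg·m/s.
The photon relation is f = pc/h, giving f = 3.886·10^14 Hz.
Converting to THz: f = 388.6 THz ≈ 389 THz.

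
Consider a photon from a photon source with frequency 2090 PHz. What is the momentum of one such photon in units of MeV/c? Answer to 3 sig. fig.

Use h = 6.62607015·10^-34 J·s, c = 2.99792458·10^8 m/s, 1 eV = 1.602176634·10^-19 J.
In SI units: f = 2090 PHz = 2.09·10^18 Hz.
For a photon p = hf/c, so p = 4.619·10^-24 kg·m/s.
Converting to MeV/c: p = 0.008644 MeV/c ≈ 8.64·10^-3 MeV/c.

8.64·10^-3 MeV/c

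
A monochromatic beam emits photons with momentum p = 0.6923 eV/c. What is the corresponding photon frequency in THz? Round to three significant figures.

Take h = 6.62607015e-34 J·s, c = 2.99792458e8 m/s, 1 eV = 1.602176634e-19 J.
In SI units: p = 0.6923 eV/c = 3.6998e-28 kg·m/s.
The photon relation is f = pc/h, giving f = 1.674e14 Hz.
Converting to THz: f = 167.4 THz ≈ 167 THz.

167 THz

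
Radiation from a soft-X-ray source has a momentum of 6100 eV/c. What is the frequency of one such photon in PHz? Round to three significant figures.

1470 PHz

Take h = 6.62607015e-34 J·s, c = 2.99792458e8 m/s, 1 eV = 1.602176634e-19 J.
Convert to SI: p = 6100 eV/c = 3.2600e-24 kg·m/s.
The photon relation is f = pc/h, giving f = 1.475e18 Hz.
Converting to PHz: f = 1475 PHz ≈ 1470 PHz.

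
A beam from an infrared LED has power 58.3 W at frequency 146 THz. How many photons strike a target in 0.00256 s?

Total energy: E_total = P·t = 58.3 × 0.00256 = 0.1492 J.
Per-photon energy: E = 9.674e-20 J.
N = E_total / E_photon = 1.54e18.

1.54e18 photons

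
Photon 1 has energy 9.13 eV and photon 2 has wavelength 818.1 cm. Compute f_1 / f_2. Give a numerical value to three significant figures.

6.02 × 10^7

f_1 = 2.208 × 10^15 Hz (from energy = 9.13 eV, via f = E/h).
f_2 = 3.664 × 10^7 Hz (from wavelength = 818.1 cm, via f = c/λ).
Ratio = 2.208 × 10^15 / 3.664 × 10^7 = 6.02 × 10^7.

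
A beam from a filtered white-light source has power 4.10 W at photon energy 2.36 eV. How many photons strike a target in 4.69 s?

5.09 × 10^19 photons

Total energy: E_total = P·t = 4.10 × 4.69 = 19.23 J.
Per-photon energy: E = 3.781 × 10^-19 J.
N = E_total / E_photon = 5.09 × 10^19.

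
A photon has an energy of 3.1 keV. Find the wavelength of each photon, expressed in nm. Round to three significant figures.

Use h = 6.62607015 × 10^-34 J·s, c = 2.99792458 × 10^8 m/s, 1 eV = 1.602176634 × 10^-19 J.
First convert: E = 3.1 keV = 4.9667 × 10^-16 J.
The photon relation is λ = hc/E, giving λ = 3.999 × 10^-10 m.
Converting to nm: λ = 0.3999 nm ≈ 0.400 nm.

0.400 nm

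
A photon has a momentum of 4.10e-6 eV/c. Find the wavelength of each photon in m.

Use h = 6.62607015e-34 J·s, c = 2.99792458e8 m/s, 1 eV = 1.602176634e-19 J.
In SI units: p = 4.10e-6 eV/c = 2.1912e-33 kg·m/s.
The photon relation is λ = h/p, giving λ = 0.3024 m.
So λ ≈ 0.302 m.

0.302 m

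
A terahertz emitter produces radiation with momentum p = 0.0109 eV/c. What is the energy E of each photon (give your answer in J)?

Convert to SI: p = 0.0109 eV/c = 5.8253e-30 kg·m/s.
The photon relation is E = pc, giving E = 1.746e-21 J.
So E ≈ 1.75e-21 J.

1.75e-21 J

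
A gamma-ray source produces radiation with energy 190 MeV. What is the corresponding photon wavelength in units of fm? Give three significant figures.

Take h = 6.62607015e-34 J·s, c = 2.99792458e8 m/s, 1 eV = 1.602176634e-19 J.
In SI units: E = 190 MeV = 3.0441e-11 J.
Since λ = hc/E for a photon, λ = 6.525e-15 m.
Converting to fm: λ = 6.525 fm ≈ 6.53 fm.

6.53 fm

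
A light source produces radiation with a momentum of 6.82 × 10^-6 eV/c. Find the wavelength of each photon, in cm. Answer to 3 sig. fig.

(h = 6.62607015 × 10^-34 J·s, c = 2.99792458 × 10^8 m/s, 1 eV = 1.602176634 × 10^-19 J.)
First convert: p = 6.82 × 10^-6 eV/c = 3.6448 × 10^-33 kg·m/s.
Since λ = h/p for a photon, λ = 0.1818 m.
Converting to cm: λ = 18.18 cm ≈ 18.2 cm.

18.2 cm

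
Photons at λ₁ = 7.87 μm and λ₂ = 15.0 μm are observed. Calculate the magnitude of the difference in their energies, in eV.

0.0749 eV

Using E = hc/λ: E₁ = 2.524e-20 J, E₂ = 1.324e-20 J.
|ΔE| = |2.524e-20 − 1.324e-20| = 1.20e-20 J = 0.0749 eV.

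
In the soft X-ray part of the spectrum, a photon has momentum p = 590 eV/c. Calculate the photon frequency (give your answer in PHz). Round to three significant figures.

143 PHz

Take h = 6.62607015e-34 J·s, c = 2.99792458e8 m/s, 1 eV = 1.602176634e-19 J.
In SI units: p = 590 eV/c = 3.1531e-25 kg·m/s.
The photon relation is f = pc/h, giving f = 1.427e17 Hz.
Converting to PHz: f = 142.7 PHz ≈ 143 PHz.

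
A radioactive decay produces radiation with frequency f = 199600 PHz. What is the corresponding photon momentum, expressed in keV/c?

Convert to SI: f = 199600 PHz = 1.996·10^20 Hz.
For a photon p = hf/c, so p = 4.412·10^-22 kg·m/s.
Converting to keV/c: p = 825.5 keV/c ≈ 825 keV/c.

825 keV/c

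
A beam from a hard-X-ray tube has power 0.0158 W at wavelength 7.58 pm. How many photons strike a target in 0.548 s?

Total energy: E_total = P·t = 0.0158 × 0.548 = 0.008658 J.
Per-photon energy: E = 2.621·10^-14 J.
N = E_total / E_photon = 3.30·10^11.

3.30·10^11 photons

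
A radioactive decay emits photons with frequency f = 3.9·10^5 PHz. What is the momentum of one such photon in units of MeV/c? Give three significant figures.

(h = 6.62607015·10^-34 J·s, c = 2.99792458·10^8 m/s, 1 eV = 1.602176634·10^-19 J.)
In SI units: f = 3.9·10^5 PHz = 3.9·10^20 Hz.
The photon relation is p = hf/c, giving p = 8.620·10^-22 kg·m/s.
Converting to MeV/c: p = 1.613 MeV/c ≈ 1.61 MeV/c.

1.61 MeV/c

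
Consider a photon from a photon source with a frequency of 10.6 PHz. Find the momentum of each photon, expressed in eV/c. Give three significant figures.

First convert: f = 10.6 PHz = 1.06 × 10^16 Hz.
The photon relation is p = hf/c, giving p = 2.343 × 10^-26 kg·m/s.
Converting to eV/c: p = 43.84 eV/c ≈ 43.8 eV/c.

43.8 eV/c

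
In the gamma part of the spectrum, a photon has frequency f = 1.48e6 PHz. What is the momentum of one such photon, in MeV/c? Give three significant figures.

(h = 6.62607015e-34 J·s, c = 2.99792458e8 m/s, 1 eV = 1.602176634e-19 J.)
In SI units: f = 1.48e6 PHz = 1.48e21 Hz.
For a photon p = hf/c, so p = 3.271e-21 kg·m/s.
Converting to MeV/c: p = 6.121 MeV/c ≈ 6.12 MeV/c.

6.12 MeV/c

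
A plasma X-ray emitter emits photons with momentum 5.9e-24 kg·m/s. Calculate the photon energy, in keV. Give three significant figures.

11.0 keV

Since E = pc for a photon, E = 1.769e-15 J.
Converting to keV: E = 11.04 keV ≈ 11.0 keV.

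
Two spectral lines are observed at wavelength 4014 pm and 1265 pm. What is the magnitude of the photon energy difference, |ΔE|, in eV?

671 eV

Using E = hc/λ: E₁ = 4.9488e-17 J, E₂ = 1.5703e-16 J.
|ΔE| = |4.9488e-17 − 1.5703e-16| = 1.08e-16 J = 671 eV.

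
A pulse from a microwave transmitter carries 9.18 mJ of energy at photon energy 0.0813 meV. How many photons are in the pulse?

7.05e20 photons

Per-photon energy: E = 1.303e-23 J (from energy = 0.0813 meV).
N = E_total / E_photon = 0.00918 J / 1.303e-23 J = 7.05e20.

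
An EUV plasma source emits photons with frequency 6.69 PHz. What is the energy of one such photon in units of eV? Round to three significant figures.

First convert: f = 6.69 PHz = 6.69 × 10^15 Hz.
The photon relation is E = hf, giving E = 4.433 × 10^-18 J.
Converting to eV: E = 27.67 eV ≈ 27.7 eV.

27.7 eV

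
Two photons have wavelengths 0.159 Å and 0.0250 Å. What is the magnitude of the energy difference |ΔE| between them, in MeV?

Using E = hc/λ: E₁ = 1.249e-14 J, E₂ = 7.946e-14 J.
|ΔE| = |1.249e-14 − 7.946e-14| = 6.70e-14 J = 0.418 MeV.

0.418 MeV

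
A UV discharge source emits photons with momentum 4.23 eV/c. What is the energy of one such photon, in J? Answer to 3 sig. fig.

(c = 2.99792458e8 m/s, 1 eV = 1.602176634e-19 J.)
Convert to SI: p = 4.23 eV/c = 2.2606e-27 kg·m/s.
The photon relation is E = pc, giving E = 6.777e-19 J.
So E ≈ 6.78e-19 J.

6.78e-19 J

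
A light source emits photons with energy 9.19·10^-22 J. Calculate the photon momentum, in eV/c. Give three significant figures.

Apply p = E/c: p = 3.065·10^-30 kg·m/s.
Converting to eV/c: p = 0.005736 eV/c ≈ 5.74·10^-3 eV/c.

5.74·10^-3 eV/c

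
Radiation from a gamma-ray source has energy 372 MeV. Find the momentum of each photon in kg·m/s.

1.99 × 10^-19 kg·m/s

(c = 2.99792458 × 10^8 m/s, 1 eV = 1.602176634 × 10^-19 J.)
Convert to SI: E = 372 MeV = 5.9601 × 10^-11 J.
The photon relation is p = E/c, giving p = 1.988 × 10^-19 kg·m/s.
So p ≈ 1.99 × 10^-19 kg·m/s.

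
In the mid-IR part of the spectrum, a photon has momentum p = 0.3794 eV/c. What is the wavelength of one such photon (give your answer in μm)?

3.27 μm

Use h = 6.62607015e-34 J·s, c = 2.99792458e8 m/s, 1 eV = 1.602176634e-19 J.
In SI units: p = 0.3794 eV/c = 2.0276e-28 kg·m/s.
For a photon λ = h/p, so λ = 3.268e-6 m.
Converting to μm: λ = 3.268 μm ≈ 3.27 μm.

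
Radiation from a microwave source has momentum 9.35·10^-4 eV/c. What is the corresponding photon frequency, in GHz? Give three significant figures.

226 GHz

(h = 6.62607015·10^-34 J·s, c = 2.99792458·10^8 m/s, 1 eV = 1.602176634·10^-19 J.)
Convert to SI: p = 9.35·10^-4 eV/c = 4.9969·10^-31 kg·m/s.
For a photon f = pc/h, so f = 2.261·10^11 Hz.
Converting to GHz: f = 226.1 GHz ≈ 226 GHz.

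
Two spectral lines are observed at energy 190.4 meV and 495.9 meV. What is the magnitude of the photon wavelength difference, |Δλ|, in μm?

Using λ = hc/E: λ₁ = 6.5118e-6 m, λ₂ = 2.5002e-6 m.
|Δλ| = |6.5118e-6 − 2.5002e-6| = 4.01e-6 m = 4.01 μm.

4.01 μm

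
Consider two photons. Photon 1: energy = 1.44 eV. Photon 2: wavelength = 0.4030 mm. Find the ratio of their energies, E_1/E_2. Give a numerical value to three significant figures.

468

E_1 = 2.307e-19 J (from energy = 1.44 eV, via E given directly).
E_2 = 4.929e-22 J (from wavelength = 0.4030 mm, via E = hc/λ).
Ratio = 2.307e-19 / 4.929e-22 = 468.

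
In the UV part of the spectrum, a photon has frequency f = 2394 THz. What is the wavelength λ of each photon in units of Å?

1250 Å

(c = 2.99792458e8 m/s.)
In SI units: f = 2394 THz = 2.394e15 Hz.
The photon relation is λ = c/f, giving λ = 1.252e-7 m.
Converting to Å: λ = 1252 Å ≈ 1250 Å.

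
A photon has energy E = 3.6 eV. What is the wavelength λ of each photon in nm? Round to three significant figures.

Convert to SI: E = 3.6 eV = 5.7678e-19 J.
Apply λ = hc/E: λ = 3.444e-7 m.
Converting to nm: λ = 344.4 nm ≈ 344 nm.

344 nm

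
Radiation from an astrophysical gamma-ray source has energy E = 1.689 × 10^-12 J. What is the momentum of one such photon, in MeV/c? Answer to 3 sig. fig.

(c = 2.99792458 × 10^8 m/s, 1 eV = 1.602176634 × 10^-19 J.)
Since p = E/c for a photon, p = 5.634 × 10^-21 kg·m/s.
Converting to MeV/c: p = 10.54 MeV/c ≈ 10.5 MeV/c.

10.5 MeV/c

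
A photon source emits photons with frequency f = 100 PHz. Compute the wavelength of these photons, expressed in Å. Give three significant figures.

(c = 2.99792458 × 10^8 m/s.)
Convert to SI: f = 100 PHz = 1.0 × 10^17 Hz.
Apply λ = c/f: λ = 2.998 × 10^-9 m.
Converting to Å: λ = 29.98 Å ≈ 30.0 Å.

30.0 Å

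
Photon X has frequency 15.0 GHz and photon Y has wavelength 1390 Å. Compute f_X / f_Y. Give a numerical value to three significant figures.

6.95e-6

f_X = 1.500e10 Hz (from frequency = 15.0 GHz, via f given directly).
f_Y = 2.157e15 Hz (from wavelength = 1390 Å, via f = c/λ).
Ratio = 1.500e10 / 2.157e15 = 6.95e-6.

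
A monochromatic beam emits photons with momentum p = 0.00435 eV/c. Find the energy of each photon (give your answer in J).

6.97 × 10^-22 J

First convert: p = 0.00435 eV/c = 2.3248 × 10^-30 kg·m/s.
Apply E = pc: E = 6.969 × 10^-22 J.
So E ≈ 6.97 × 10^-22 J.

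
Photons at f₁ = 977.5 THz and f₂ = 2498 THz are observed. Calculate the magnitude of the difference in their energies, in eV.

Using E = hf: E₁ = 6.4770e-19 J, E₂ = 1.6552e-18 J.
|ΔE| = |6.4770e-19 − 1.6552e-18| = 1.01e-18 J = 6.29 eV.

6.29 eV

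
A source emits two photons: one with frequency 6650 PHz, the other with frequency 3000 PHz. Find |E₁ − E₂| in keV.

15.1 keV

Using E = hf: E₁ = 4.406e-15 J, E₂ = 1.988e-15 J.
|ΔE| = |4.406e-15 − 1.988e-15| = 2.42e-15 J = 15.1 keV.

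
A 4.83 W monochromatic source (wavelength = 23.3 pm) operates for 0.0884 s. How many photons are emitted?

Total energy: E_total = P·t = 4.83 × 0.0884 = 0.4270 J.
Per-photon energy: E = 8.526e-15 J.
N = E_total / E_photon = 5.01e13.

5.01e13 photons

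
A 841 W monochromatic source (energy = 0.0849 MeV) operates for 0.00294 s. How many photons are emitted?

Total energy: E_total = P·t = 841 × 0.00294 = 2.473 J.
Per-photon energy: E = 1.360 × 10^-14 J.
N = E_total / E_photon = 1.82 × 10^14.

1.82 × 10^14 photons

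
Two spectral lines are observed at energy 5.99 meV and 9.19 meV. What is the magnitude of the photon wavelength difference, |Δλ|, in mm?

0.0721 mm

Using λ = hc/E: λ₁ = 2.070e-4 m, λ₂ = 1.349e-4 m.
|Δλ| = |2.070e-4 − 1.349e-4| = 7.21e-5 m = 0.0721 mm.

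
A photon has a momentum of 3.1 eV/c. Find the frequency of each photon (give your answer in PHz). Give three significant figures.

0.750 PHz

First convert: p = 3.1 eV/c = 1.6567·10^-27 kg·m/s.
For a photon f = pc/h, so f = 7.496·10^14 Hz.
Converting to PHz: f = 0.7496 PHz ≈ 0.750 PHz.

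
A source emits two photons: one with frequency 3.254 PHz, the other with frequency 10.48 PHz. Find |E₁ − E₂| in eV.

29.9 eV

Using E = hf: E₁ = 2.1561e-18 J, E₂ = 6.9441e-18 J.
|ΔE| = |2.1561e-18 − 6.9441e-18| = 4.79e-18 J = 29.9 eV.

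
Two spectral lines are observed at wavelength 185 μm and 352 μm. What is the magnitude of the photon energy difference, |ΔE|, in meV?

Using E = hc/λ: E₁ = 1.074e-21 J, E₂ = 5.643e-22 J.
|ΔE| = |1.074e-21 − 5.643e-22| = 5.09e-22 J = 3.18 meV.

3.18 meV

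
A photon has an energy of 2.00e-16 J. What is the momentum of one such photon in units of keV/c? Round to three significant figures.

Use c = 2.99792458e8 m/s, 1 eV = 1.602176634e-19 J.
The photon relation is p = E/c, giving p = 6.671e-25 kg·m/s.
Converting to keV/c: p = 1.248 keV/c ≈ 1.25 keV/c.

1.25 keV/c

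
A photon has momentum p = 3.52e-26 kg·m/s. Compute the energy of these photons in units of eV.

65.9 eV

For a photon E = pc, so E = 1.055e-17 J.
Converting to eV: E = 65.86 eV ≈ 65.9 eV.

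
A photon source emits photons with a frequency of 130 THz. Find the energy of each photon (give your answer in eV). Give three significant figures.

First convert: f = 130 THz = 1.30e14 Hz.
For a photon E = hf, so E = 8.614e-20 J.
Converting to eV: E = 0.5376 eV ≈ 0.538 eV.

0.538 eV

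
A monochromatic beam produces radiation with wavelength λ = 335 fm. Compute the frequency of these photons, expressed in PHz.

8.95e5 PHz

First convert: λ = 335 fm = 3.35e-13 m.
Since f = c/λ for a photon, f = 8.949e20 Hz.
Converting to PHz: f = 894900 PHz ≈ 8.95e5 PHz.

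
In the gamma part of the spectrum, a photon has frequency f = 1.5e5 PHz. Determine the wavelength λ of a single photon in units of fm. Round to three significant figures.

2000 fm

First convert: f = 1.5e5 PHz = 1.5e20 Hz.
Apply λ = c/f: λ = 1.999e-12 m.
Converting to fm: λ = 1999 fm ≈ 2000 fm.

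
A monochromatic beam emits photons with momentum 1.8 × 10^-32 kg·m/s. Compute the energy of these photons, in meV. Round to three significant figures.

(c = 2.99792458 × 10^8 m/s, 1 eV = 1.602176634 × 10^-19 J.)
For a photon E = pc, so E = 5.396 × 10^-24 J.
Converting to meV: E = 0.03368 meV ≈ 0.0337 meV.

0.0337 meV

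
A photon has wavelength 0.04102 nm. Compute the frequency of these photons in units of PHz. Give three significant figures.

Convert to SI: λ = 0.04102 nm = 4.102·10^-11 m.
Apply f = c/λ: f = 7.308·10^18 Hz.
Converting to PHz: f = 7308 PHz ≈ 7310 PHz.

7310 PHz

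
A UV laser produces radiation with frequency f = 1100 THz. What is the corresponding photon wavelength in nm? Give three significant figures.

273 nm

First convert: f = 1100 THz = 1.1e15 Hz.
For a photon λ = c/f, so λ = 2.725e-7 m.
Converting to nm: λ = 272.5 nm ≈ 273 nm.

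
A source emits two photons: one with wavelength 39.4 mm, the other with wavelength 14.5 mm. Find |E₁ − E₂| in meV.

0.0540 meV

Using E = hc/λ: E₁ = 5.042e-24 J, E₂ = 1.370e-23 J.
|ΔE| = |5.042e-24 − 1.370e-23| = 8.66e-24 J = 0.0540 meV.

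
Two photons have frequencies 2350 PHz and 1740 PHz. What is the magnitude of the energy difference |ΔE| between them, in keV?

Using E = hf: E₁ = 1.557e-15 J, E₂ = 1.153e-15 J.
|ΔE| = |1.557e-15 − 1.153e-15| = 4.04e-16 J = 2.52 keV.

2.52 keV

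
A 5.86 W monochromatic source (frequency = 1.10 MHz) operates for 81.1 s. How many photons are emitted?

6.52·10^29 photons

Total energy: E_total = P·t = 5.86 × 81.1 = 475.2 J.
Per-photon energy: E = 7.289·10^-28 J.
N = E_total / E_photon = 6.52·10^29.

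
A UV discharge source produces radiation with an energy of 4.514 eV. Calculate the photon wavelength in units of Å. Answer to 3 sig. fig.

2750 Å

Use h = 6.62607015 × 10^-34 J·s, c = 2.99792458 × 10^8 m/s, 1 eV = 1.602176634 × 10^-19 J.
In SI units: E = 4.514 eV = 7.2322 × 10^-19 J.
Since λ = hc/E for a photon, λ = 2.747 × 10^-7 m.
Converting to Å: λ = 2747 Å ≈ 2750 Å.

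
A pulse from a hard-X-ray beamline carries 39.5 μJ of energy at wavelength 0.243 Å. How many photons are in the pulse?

Per-photon energy: E = 8.175 × 10^-15 J (from wavelength = 0.243 Å).
N = E_total / E_photon = 3.95 × 10^-5 J / 8.175 × 10^-15 J = 4.83 × 10^9.

4.83 × 10^9 photons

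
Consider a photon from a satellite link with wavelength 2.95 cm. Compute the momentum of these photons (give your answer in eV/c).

4.20 × 10^-5 eV/c

First convert: λ = 2.95 cm = 0.0295 m.
For a photon p = h/λ, so p = 2.246 × 10^-32 kg·m/s.
Converting to eV/c: p = 4.203 × 10^-5 eV/c ≈ 4.20 × 10^-5 eV/c.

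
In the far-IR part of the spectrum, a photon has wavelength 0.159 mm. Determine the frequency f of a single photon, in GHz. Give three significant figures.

1890 GHz

Take c = 2.99792458 × 10^8 m/s.
In SI units: λ = 0.159 mm = 1.59 × 10^-4 m.
Apply f = c/λ: f = 1.885 × 10^12 Hz.
Converting to GHz: f = 1885 GHz ≈ 1890 GHz.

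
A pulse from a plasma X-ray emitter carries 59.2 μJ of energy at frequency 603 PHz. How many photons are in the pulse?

Per-photon energy: E = 3.996 × 10^-16 J (from frequency = 603 PHz).
N = E_total / E_photon = 5.92 × 10^-5 J / 3.996 × 10^-16 J = 1.48 × 10^11.

1.48 × 10^11 photons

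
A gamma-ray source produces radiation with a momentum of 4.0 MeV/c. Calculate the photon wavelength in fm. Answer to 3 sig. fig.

310 fm

(h = 6.62607015e-34 J·s, c = 2.99792458e8 m/s, 1 eV = 1.602176634e-19 J.)
Convert to SI: p = 4.0 MeV/c = 2.1377e-21 kg·m/s.
Since λ = h/p for a photon, λ = 3.100e-13 m.
Converting to fm: λ = 310.0 fm ≈ 310 fm.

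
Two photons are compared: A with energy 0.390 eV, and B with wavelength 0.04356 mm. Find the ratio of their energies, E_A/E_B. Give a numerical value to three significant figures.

13.7

E_A = 6.248e-20 J (from energy = 0.390 eV, via E given directly).
E_B = 4.560e-21 J (from wavelength = 0.04356 mm, via E = hc/λ).
Ratio = 6.248e-20 / 4.560e-21 = 13.7.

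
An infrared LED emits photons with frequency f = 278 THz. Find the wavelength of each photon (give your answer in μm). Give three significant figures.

1.08 μm

Convert to SI: f = 278 THz = 2.78 × 10^14 Hz.
The photon relation is λ = c/f, giving λ = 1.078 × 10^-6 m.
Converting to μm: λ = 1.078 μm ≈ 1.08 μm.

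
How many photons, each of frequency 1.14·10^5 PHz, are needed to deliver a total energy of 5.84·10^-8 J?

Per-photon energy: E = 7.554·10^-14 J (from frequency = 1.14·10^5 PHz).
N = E_total / E_photon = 5.84·10^-8 J / 7.554·10^-14 J = 7.73·10^5.

7.73·10^5 photons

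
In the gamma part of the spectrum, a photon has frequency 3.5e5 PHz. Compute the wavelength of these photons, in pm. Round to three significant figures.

Take c = 2.99792458e8 m/s.
First convert: f = 3.5e5 PHz = 3.5e20 Hz.
Since λ = c/f for a photon, λ = 8.565e-13 m.
Converting to pm: λ = 0.8565 pm ≈ 0.857 pm.

0.857 pm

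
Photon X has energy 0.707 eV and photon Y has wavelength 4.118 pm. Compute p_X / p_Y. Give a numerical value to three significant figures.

p_X = 3.778e-28 kg·m/s (from energy = 0.707 eV, via p = E/c).
p_Y = 1.609e-22 kg·m/s (from wavelength = 4.118 pm, via p = h/λ).
Ratio = 3.778e-28 / 1.609e-22 = 2.35e-6.

2.35e-6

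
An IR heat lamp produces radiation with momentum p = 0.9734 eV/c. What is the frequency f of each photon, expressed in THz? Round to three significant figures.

In SI units: p = 0.9734 eV/c = 5.2021·10^-28 kg·m/s.
The photon relation is f = pc/h, giving f = 2.354·10^14 Hz.
Converting to THz: f = 235.4 THz ≈ 235 THz.

235 THz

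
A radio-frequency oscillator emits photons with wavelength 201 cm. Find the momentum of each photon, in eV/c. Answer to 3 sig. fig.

(h = 6.62607015 × 10^-34 J·s, c = 2.99792458 × 10^8 m/s, 1 eV = 1.602176634 × 10^-19 J.)
In SI units: λ = 201 cm = 2.01 m.
Since p = h/λ for a photon, p = 3.297 × 10^-34 kg·m/s.
Converting to eV/c: p = 6.168 × 10^-7 eV/c ≈ 6.17 × 10^-7 eV/c.

6.17 × 10^-7 eV/c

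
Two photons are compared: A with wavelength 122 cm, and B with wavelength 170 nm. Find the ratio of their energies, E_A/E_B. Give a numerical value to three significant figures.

E_A = 1.628 × 10^-25 J (from wavelength = 122 cm, via E = hc/λ).
E_B = 1.168 × 10^-18 J (from wavelength = 170 nm, via E = hc/λ).
Ratio = 1.628 × 10^-25 / 1.168 × 10^-18 = 1.39 × 10^-7.

1.39 × 10^-7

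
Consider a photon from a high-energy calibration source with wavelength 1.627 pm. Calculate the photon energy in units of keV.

762 keV

Use h = 6.62607015e-34 J·s, c = 2.99792458e8 m/s, 1 eV = 1.602176634e-19 J.
Convert to SI: λ = 1.627 pm = 1.627e-12 m.
The photon relation is E = hc/λ, giving E = 1.221e-13 J.
Converting to keV: E = 762.0 keV ≈ 762 keV.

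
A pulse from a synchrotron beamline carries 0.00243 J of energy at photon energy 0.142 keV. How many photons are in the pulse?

1.07e14 photons

Per-photon energy: E = 2.275e-17 J (from energy = 0.142 keV).
N = E_total / E_photon = 0.00243 J / 2.275e-17 J = 1.07e14.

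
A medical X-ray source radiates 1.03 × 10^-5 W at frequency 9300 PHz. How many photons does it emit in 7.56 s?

1.26 × 10^10 photons

Total energy: E_total = P·t = 1.03 × 10^-5 × 7.56 = 7.787 × 10^-5 J.
Per-photon energy: E = 6.162 × 10^-15 J.
N = E_total / E_photon = 1.26 × 10^10.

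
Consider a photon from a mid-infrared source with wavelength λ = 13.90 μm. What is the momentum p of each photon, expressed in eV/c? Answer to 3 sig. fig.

First convert: λ = 13.90 μm = 1.390e-5 m.
For a photon p = h/λ, so p = 4.767e-29 kg·m/s.
Converting to eV/c: p = 0.08920 eV/c ≈ 0.0892 eV/c.

0.0892 eV/c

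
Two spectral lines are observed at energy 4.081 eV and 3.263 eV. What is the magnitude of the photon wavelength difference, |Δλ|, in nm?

76.2 nm

Using λ = hc/E: λ₁ = 3.0381 × 10^-7 m, λ₂ = 3.7997 × 10^-7 m.
|Δλ| = |3.0381 × 10^-7 − 3.7997 × 10^-7| = 7.62 × 10^-8 m = 76.2 nm.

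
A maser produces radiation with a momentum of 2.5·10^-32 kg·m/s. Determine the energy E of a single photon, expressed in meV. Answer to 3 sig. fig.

0.0468 meV

Use c = 2.99792458·10^8 m/s, 1 eV = 1.602176634·10^-19 J.
Since E = pc for a photon, E = 7.495·10^-24 J.
Converting to meV: E = 0.04678 meV ≈ 0.0468 meV.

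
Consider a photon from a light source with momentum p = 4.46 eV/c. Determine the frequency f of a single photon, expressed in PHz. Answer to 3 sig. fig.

Use h = 6.62607015e-34 J·s, c = 2.99792458e8 m/s, 1 eV = 1.602176634e-19 J.
Convert to SI: p = 4.46 eV/c = 2.3836e-27 kg·m/s.
For a photon f = pc/h, so f = 1.078e15 Hz.
Converting to PHz: f = 1.078 PHz ≈ 1.08 PHz.

1.08 PHz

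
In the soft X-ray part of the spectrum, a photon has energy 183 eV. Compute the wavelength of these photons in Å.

(h = 6.62607015 × 10^-34 J·s, c = 2.99792458 × 10^8 m/s, 1 eV = 1.602176634 × 10^-19 J.)
Convert to SI: E = 183 eV = 2.9320 × 10^-17 J.
The photon relation is λ = hc/E, giving λ = 6.775 × 10^-9 m.
Converting to Å: λ = 67.75 Å ≈ 67.8 Å.

67.8 Å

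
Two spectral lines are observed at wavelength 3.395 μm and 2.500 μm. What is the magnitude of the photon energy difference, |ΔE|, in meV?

Using E = hc/λ: E₁ = 5.8511·10^-20 J, E₂ = 7.9458·10^-20 J.
|ΔE| = |5.8511·10^-20 − 7.9458·10^-20| = 2.09·10^-20 J = 131 meV.

131 meV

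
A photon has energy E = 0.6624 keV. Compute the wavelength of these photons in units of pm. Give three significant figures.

1870 pm

(h = 6.62607015 × 10^-34 J·s, c = 2.99792458 × 10^8 m/s, 1 eV = 1.602176634 × 10^-19 J.)
First convert: E = 0.6624 keV = 1.0613 × 10^-16 J.
The photon relation is λ = hc/E, giving λ = 1.872 × 10^-9 m.
Converting to pm: λ = 1872 pm ≈ 1870 pm.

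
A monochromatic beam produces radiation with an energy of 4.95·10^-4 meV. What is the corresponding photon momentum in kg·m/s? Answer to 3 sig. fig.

Use c = 2.99792458·10^8 m/s, 1 eV = 1.602176634·10^-19 J.
Convert to SI: E = 4.95·10^-4 meV = 7.9308·10^-26 J.
The photon relation is p = E/c, giving p = 2.645·10^-34 kg·m/s.
So p ≈ 2.65·10^-34 kg·m/s.

2.65·10^-34 kg·m/s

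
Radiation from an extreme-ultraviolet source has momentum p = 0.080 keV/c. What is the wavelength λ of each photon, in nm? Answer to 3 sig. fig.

15.5 nm

First convert: p = 0.080 keV/c = 4.2754e-26 kg·m/s.
Since λ = h/p for a photon, λ = 1.550e-8 m.
Converting to nm: λ = 15.50 nm ≈ 15.5 nm.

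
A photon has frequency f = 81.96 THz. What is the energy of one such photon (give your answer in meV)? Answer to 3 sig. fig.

339 meV

In SI units: f = 81.96 THz = 8.196·10^13 Hz.
Since E = hf for a photon, E = 5.431·10^-20 J.
Converting to meV: E = 339.0 meV ≈ 339 meV.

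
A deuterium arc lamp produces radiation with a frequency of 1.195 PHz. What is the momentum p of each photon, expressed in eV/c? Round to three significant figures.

4.94 eV/c

First convert: f = 1.195 PHz = 1.195 × 10^15 Hz.
Since p = hf/c for a photon, p = 2.641 × 10^-27 kg·m/s.
Converting to eV/c: p = 4.942 eV/c ≈ 4.94 eV/c.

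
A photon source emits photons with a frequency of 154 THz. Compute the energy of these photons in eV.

Use h = 6.62607015e-34 J·s, 1 eV = 1.602176634e-19 J.
Convert to SI: f = 154 THz = 1.54e14 Hz.
The photon relation is E = hf, giving E = 1.020e-19 J.
Converting to eV: E = 0.6369 eV ≈ 0.637 eV.

0.637 eV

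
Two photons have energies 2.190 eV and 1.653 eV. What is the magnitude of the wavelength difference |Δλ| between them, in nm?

184 nm

Using λ = hc/E: λ₁ = 5.6614 × 10^-7 m, λ₂ = 7.5006 × 10^-7 m.
|Δλ| = |5.6614 × 10^-7 − 7.5006 × 10^-7| = 1.84 × 10^-7 m = 184 nm.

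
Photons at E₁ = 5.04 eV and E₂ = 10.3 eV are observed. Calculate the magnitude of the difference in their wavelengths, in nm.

Using λ = hc/E: λ₁ = 2.460 × 10^-7 m, λ₂ = 1.204 × 10^-7 m.
|Δλ| = |2.460 × 10^-7 − 1.204 × 10^-7| = 1.26 × 10^-7 m = 126 nm.

126 nm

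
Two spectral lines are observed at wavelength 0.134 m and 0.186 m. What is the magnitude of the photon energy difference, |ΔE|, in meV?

Using E = hc/λ: E₁ = 1.482 × 10^-24 J, E₂ = 1.068 × 10^-24 J.
|ΔE| = |1.482 × 10^-24 − 1.068 × 10^-24| = 4.14 × 10^-25 J = 2.59 × 10^-3 meV.

2.59 × 10^-3 meV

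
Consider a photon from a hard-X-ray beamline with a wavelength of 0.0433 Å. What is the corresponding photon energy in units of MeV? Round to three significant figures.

0.286 MeV

Use h = 6.62607015e-34 J·s, c = 2.99792458e8 m/s, 1 eV = 1.602176634e-19 J.
First convert: λ = 0.0433 Å = 4.33e-12 m.
Apply E = hc/λ: E = 4.588e-14 J.
Converting to MeV: E = 0.2863 MeV ≈ 0.286 MeV.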